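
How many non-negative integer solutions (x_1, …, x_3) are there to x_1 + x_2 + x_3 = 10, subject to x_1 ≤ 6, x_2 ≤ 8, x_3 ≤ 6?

Ignoring the caps, the number of non-negative solutions to x_1+…+x_3 = 10 is C(12,2) = 66.
Subtract solutions that violate a single cap (substitute x_i' = x_i − (cap_i+1)): x_1 ≥ 7 gives C(5,2) = 10; x_2 ≥ 9 gives C(3,2) = 3; x_3 ≥ 7 gives C(5,2) = 10. Together 23.
No two caps can be exceeded simultaneously, so the pair terms are all 0.
By inclusion–exclusion the count is 66 − 23 + 0 = 43.

43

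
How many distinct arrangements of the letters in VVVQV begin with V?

4

Fix V in the first position and arrange the remaining 4 letters.
Those 4 letters have V appearing 3 times, giving (4)!/(3!) = 4.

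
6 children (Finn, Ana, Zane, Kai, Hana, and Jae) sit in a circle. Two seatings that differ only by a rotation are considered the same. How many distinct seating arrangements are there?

120

Fix one person's seat to break rotational symmetry; the remaining 5 people can be arranged in (5)! = 120 ways.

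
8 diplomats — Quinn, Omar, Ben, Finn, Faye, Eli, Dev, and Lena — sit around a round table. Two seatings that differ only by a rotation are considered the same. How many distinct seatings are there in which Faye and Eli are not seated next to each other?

All circular seatings of 8 people number (7)! = 5040.
Seatings with Faye beside Eli: treat them as a block with 2 internal orders, giving 2 × (6)! = 1440.
Subtracting, 5040 − 1440 = 3600.

3600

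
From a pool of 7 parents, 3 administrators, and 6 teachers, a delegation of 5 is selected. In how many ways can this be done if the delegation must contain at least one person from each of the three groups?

Total 5-person selections from all 16: C(16,5) = 4368.
Subtract selections that omit an entire group: no parents → C(9,5) = 126; no administrators → C(13,5) = 1287; no teachers → C(10,5) = 252.
Add back selections omitting two groups (i.e. drawn from a single group): C(7,5) + C(3,5) + C(6,5) = 27.
By inclusion–exclusion: 4368 − 1665 + 27 = 2730.

2730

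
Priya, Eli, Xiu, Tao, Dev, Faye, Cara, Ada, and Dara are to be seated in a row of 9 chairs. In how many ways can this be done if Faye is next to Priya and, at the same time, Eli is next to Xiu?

Treat {Faye,Priya} as one block (2 orders) and {Eli,Xiu} as another (2 orders).
That leaves 7 units to arrange: 2 × 2 × 7! = 4 × 5040 = 20160.

20160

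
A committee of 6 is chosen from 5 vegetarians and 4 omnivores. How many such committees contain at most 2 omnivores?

Split by how many omnivores are chosen (0 through 2).
Sum: C(4,0)·C(5,6) + C(4,1)·C(5,5) + C(4,2)·C(5,4) = 0 + 4 + 30 = 34.

34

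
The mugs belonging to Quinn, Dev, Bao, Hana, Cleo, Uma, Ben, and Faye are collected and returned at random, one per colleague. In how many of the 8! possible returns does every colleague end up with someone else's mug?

14833

Count assignments avoiding every fixed point. For any j of the 8 colleagues fixed to their own mug, the other 8−j can be arranged in (8−j)! ways.
By inclusion–exclusion this is Σ_{j=0}^{8} (−1)^j C(8,j)·(8−j)!.
Computing: 40320 − 40320 + 20160 − 6720 + 1680 − 336 + 56 − 8 + 1 = 14833.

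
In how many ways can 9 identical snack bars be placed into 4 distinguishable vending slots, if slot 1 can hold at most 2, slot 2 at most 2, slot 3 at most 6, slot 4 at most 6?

52

By stars and bars, unrestricted non-negative solutions to x_1+…+x_4 = 9 number C(9+3,3) = 220.
Subtract solutions that violate a single cap (substitute x_i' = x_i − (cap_i+1)): x_1 ≥ 3 gives C(9,3) = 84; x_2 ≥ 3 gives C(9,3) = 84; x_3 ≥ 7 gives C(5,3) = 10; x_4 ≥ 7 gives C(5,3) = 10. Together 188.
Add back pairs where two caps are both exceeded: 20 + 0 + 0 + 0 + 0 + 0 = 20.
By inclusion–exclusion the count is 220 − 188 + 20 = 52.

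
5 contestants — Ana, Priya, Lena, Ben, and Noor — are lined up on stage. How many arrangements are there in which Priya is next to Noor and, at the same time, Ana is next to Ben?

24

Treat {Priya,Noor} as one block (2 orders) and {Ana,Ben} as another (2 orders).
That leaves 3 units to arrange: 2 × 2 × 3! = 4 × 6 = 24.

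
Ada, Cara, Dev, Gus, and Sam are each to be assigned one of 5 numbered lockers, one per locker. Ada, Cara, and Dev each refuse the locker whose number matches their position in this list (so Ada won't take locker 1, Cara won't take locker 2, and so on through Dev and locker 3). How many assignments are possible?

Let Aᵢ (for i ∈ {1, 2, 3}) be the placements that put person i in their forbidden locker. Any j of these fix j positions, leaving (5−j)! ways to fill the rest, and there are C(3,j) ways to pick which j.
By inclusion–exclusion, the number of valid placements is Σ_{j=0}^{3} (−1)^j C(3,j)·(5−j)!.
Computing: 120 − 72 + 18 − 2 = 64.

64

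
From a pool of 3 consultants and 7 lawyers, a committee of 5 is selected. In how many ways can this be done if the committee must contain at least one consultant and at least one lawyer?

231

With no constraint there are C(10,5) = 252 possible selections.
Selections missing a whole group: no consultants → C(7,5) = 21; no lawyers → C(3,5) = 0.
Both groups omitted at once is impossible, so 252 − 21 = 231.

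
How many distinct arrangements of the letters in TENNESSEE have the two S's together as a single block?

840

Treat the 2 copies of S as a single block. The multiset to arrange is then {SS, E, E, E, E, N, N, T}, 8 items in all.
That gives (8)!/(4!·2!) = 840 arrangements.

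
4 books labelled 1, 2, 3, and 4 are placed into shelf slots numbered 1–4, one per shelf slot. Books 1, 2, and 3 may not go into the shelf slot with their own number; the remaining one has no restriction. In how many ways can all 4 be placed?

11

Let Aᵢ (for i ∈ {1, 2, 3}) be the placements that put book i in its forbidden shelf slot. Any j of these fix j positions, leaving (4−j)! ways to fill the rest, and there are C(3,j) ways to pick which j.
By inclusion–exclusion, the number of valid placements is Σ_{j=0}^{3} (−1)^j C(3,j)·(4−j)!.
Computing: 24 − 18 + 6 − 1 = 11.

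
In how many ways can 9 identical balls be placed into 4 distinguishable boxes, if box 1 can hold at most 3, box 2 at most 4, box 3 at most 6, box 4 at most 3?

69

Without the upper bounds there are C(12,3) = 220 ways to split 9 among 4 boxes.
Subtract solutions that violate a single cap (substitute x_i' = x_i − (cap_i+1)): x_1 ≥ 4 gives C(8,3) = 56; x_2 ≥ 5 gives C(7,3) = 35; x_3 ≥ 7 gives C(5,3) = 10; x_4 ≥ 4 gives C(8,3) = 56. Together 157.
Add back pairs where two caps are both exceeded: 1 + 0 + 4 + 0 + 1 + 0 = 6.
By inclusion–exclusion the count is 220 − 157 + 6 = 69.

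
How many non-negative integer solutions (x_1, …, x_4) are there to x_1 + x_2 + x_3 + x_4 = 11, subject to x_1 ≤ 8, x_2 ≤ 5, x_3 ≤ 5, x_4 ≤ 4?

160

Ignoring the caps, the number of non-negative solutions to x_1+…+x_4 = 11 is C(14,3) = 364.
Subtract solutions that violate a single cap (substitute x_i' = x_i − (cap_i+1)): x_1 ≥ 9 gives C(5,3) = 10; x_2 ≥ 6 gives C(8,3) = 56; x_3 ≥ 6 gives C(8,3) = 56; x_4 ≥ 5 gives C(9,3) = 84. Together 206.
Add back pairs where two caps are both exceeded: 0 + 0 + 0 + 0 + 1 + 1 = 2.
By inclusion–exclusion the count is 364 − 206 + 2 = 160.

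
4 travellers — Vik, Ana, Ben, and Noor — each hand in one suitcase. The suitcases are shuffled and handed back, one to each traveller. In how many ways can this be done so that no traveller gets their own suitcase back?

Count assignments avoiding every fixed point. For any j of the 4 travellers fixed to their own suitcase, the other 4−j can be arranged in (4−j)! ways.
By inclusion–exclusion this is Σ_{j=0}^{4} (−1)^j C(4,j)·(4−j)!.
Computing: 24 − 24 + 12 − 4 + 1 = 9.

9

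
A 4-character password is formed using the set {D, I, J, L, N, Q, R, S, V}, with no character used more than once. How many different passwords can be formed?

3024

With no repetition, fill the 4 characters in order: 9 choices, then 8, down to 6.
9 × 8 × 7 × 6 = 3024.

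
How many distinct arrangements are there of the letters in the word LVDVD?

Letter multiplicities in LVDVD: D×2, L×1, V×2.
Dividing 5! = 120 by 2!·2! = 4 for the repeated letters gives 30.

30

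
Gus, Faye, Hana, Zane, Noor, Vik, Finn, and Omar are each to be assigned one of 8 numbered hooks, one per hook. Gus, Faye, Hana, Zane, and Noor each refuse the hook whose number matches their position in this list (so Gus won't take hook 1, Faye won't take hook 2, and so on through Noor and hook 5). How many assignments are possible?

21234

Let Aᵢ (for 1 ≤ i ≤ 5) be the placements that put person i in their forbidden hook. Any j of these fix j positions, leaving (8−j)! ways to fill the rest, and there are C(5,j) ways to pick which j.
By inclusion–exclusion, the number of valid placements is Σ_{j=0}^{5} (−1)^j C(5,j)·(8−j)!.
Computing: 40320 − 25200 + 7200 − 1200 + 120 − 6 = 21234.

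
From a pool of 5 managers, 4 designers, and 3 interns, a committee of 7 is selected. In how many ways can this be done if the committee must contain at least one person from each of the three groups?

Unrestricted: C(12,7) = 792 ways to pick any 7 of the 12.
Subtract selections that omit an entire group: no managers → C(7,7) = 1; no designers → C(8,7) = 8; no interns → C(9,7) = 36.
Add back selections omitting two groups (i.e. drawn from a single group): C(5,7) + C(4,7) + C(3,7) = 0.
By inclusion–exclusion: 792 − 45 + 0 = 747.

747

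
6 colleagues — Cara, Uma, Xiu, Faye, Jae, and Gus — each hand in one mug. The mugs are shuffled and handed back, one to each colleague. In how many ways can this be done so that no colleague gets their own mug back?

265

Let Aᵢ be the assignments in which colleague i gets their own mug. We want the size of the complement of A₁∪…∪A_6.
By inclusion–exclusion this is Σ_{j=0}^{6} (−1)^j C(6,j)·(6−j)!.
Computing: 720 − 720 + 360 − 120 + 30 − 6 + 1 = 265.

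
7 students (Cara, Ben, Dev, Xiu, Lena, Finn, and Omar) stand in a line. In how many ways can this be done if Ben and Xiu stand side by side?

Glue Ben and Xiu into one block (2 internal orders), leaving 6 units to arrange in a row.
So the count is 2·(6)! = 1440.

1440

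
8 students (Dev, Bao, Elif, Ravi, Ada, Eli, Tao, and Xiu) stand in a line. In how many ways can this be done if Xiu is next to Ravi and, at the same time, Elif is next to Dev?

Treat {Xiu,Ravi} as one block (2 orders) and {Elif,Dev} as another (2 orders).
That leaves 6 units to arrange: 2 × 2 × 6! = 4 × 720 = 2880.

2880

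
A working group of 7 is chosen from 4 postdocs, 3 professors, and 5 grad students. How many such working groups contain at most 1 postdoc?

Split by how many postdocs are chosen (0 through 1).
Sum: C(4,0)·C(8,7) + C(4,1)·C(8,6) = 8 + 112 = 120.

120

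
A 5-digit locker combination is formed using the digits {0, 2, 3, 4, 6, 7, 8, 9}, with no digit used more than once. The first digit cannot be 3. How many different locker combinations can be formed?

5880

The first digit has 8−1 = 7 choices (anything except 3).
The remaining 4 digits are filled from the other 7 symbols without repetition: 7 × 6 × 5 × 4 = 840.
Total: 7 × 840 = 5880.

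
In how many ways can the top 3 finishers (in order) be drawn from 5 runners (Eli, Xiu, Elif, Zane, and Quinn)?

60

There are 5 choices for 1st place, 4 for 2nd, and 3 for 3rd.
That gives 5 × 4 × 3 = 60.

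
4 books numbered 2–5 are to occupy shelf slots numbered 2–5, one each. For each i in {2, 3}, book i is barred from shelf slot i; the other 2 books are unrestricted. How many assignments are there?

14

Let Aᵢ (for i ∈ {2, 3}) be the placements that put book i in its forbidden shelf slot. Any j of these fix j positions, leaving (4−j)! ways to fill the rest, and there are C(2,j) ways to pick which j.
By inclusion–exclusion, the number of valid placements is Σ_{j=0}^{2} (−1)^j C(2,j)·(4−j)!.
Computing: 24 − 12 + 2 = 14.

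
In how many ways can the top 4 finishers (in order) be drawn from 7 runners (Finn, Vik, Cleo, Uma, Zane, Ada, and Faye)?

This is an ordered selection of 4 from 7: P(7,4).
That gives 7 × 6 × 5 × 4 = 840.

840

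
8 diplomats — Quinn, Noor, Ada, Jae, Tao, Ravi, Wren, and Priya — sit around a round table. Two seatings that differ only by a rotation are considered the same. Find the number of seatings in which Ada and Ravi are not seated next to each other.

3600

All circular seatings of 8 people number (7)! = 5040.
Those with Ada next to Ravi: fuse the pair into one unit and seat 7 units around a circle — 2·(6)! = 1440.
Subtracting, 5040 − 1440 = 3600.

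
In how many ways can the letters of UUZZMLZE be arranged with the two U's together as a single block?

840

Treat the 2 copies of U as a single block. The multiset to arrange is then {UU, E, L, M, Z, Z, Z}, 7 items in all.
That gives (7)!/(3!) = 840 arrangements.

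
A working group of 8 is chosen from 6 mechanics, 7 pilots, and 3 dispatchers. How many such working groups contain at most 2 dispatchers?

11583

Split by how many dispatchers are chosen (0 through 2).
Sum: C(3,0)·C(13,8) + C(3,1)·C(13,7) + C(3,2)·C(13,6) = 1287 + 5148 + 5148 = 11583.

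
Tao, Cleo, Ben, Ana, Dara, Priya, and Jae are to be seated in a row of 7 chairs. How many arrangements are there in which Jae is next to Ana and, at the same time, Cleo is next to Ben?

480

Treat {Jae,Ana} as one block (2 orders) and {Cleo,Ben} as another (2 orders).
That leaves 5 units to arrange: 2 × 2 × 5! = 4 × 120 = 480.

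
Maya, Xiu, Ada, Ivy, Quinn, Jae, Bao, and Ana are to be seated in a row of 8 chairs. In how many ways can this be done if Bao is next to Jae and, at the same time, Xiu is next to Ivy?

Treat {Bao,Jae} as one block (2 orders) and {Xiu,Ivy} as another (2 orders).
That leaves 6 units to arrange: 2 × 2 × 6! = 4 × 720 = 2880.

2880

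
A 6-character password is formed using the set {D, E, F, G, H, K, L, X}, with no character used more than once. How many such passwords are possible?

20160

This is a permutation of 6 out of 8: P(8,6) = 8!/2!.
8 × 7 × 6 × 5 × 4 × 3 = 20160.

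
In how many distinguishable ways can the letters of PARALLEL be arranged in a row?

Letter multiplicities in PARALLEL: A×2, E×1, L×3, P×1, R×1.
So there are 8! / (3!·2!) = 3360 distinguishable arrangements.

3360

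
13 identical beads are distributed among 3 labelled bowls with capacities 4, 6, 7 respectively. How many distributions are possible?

Without the upper bounds there are C(15,2) = 105 ways to split 13 among 3 bowls.
Subtract solutions that violate a single cap (substitute x_i' = x_i − (cap_i+1)): x_1 ≥ 5 gives C(10,2) = 45; x_2 ≥ 7 gives C(8,2) = 28; x_3 ≥ 8 gives C(7,2) = 21. Together 94.
Add back pairs where two caps are both exceeded: 3 + 1 + 0 = 4.
By inclusion–exclusion the count is 105 − 94 + 4 = 15.

15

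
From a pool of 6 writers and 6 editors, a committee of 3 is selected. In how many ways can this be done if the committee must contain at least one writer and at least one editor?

With no constraint there are C(12,3) = 220 possible selections.
Subtract selections that omit an entire group: no writers → C(6,3) = 20; no editors → C(6,3) = 20.
Both groups omitted at once is impossible, so 220 − 40 = 180.

180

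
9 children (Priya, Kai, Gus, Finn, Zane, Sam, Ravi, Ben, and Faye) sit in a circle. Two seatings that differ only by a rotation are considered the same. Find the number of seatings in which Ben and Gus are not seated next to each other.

Without the restriction there are (8)! = 40320 seatings.
Those with Ben next to Gus: fuse the pair into one unit and seat 8 units around a circle — 2·(7)! = 10080.
Subtracting, 40320 − 10080 = 30240.

30240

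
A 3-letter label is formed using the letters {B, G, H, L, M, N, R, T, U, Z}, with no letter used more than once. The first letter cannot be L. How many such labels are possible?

648

The first letter has 10−1 = 9 choices (anything except L).
The remaining 2 letters are filled from the other 9 symbols without repetition: 9 × 8 = 72.
Total: 9 × 72 = 648.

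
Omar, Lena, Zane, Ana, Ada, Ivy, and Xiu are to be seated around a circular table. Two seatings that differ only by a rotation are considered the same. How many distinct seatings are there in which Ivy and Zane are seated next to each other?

240

Glue Ivy and Zane into a block (2 internal orders). Seating 6 units around a circle gives (5)! arrangements.
So 2 × (5)! = 2 × 120 = 240.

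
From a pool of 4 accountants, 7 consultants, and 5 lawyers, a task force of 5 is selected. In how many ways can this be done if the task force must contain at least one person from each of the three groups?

Unrestricted: C(16,5) = 4368 ways to pick any 5 of the 16.
Subtract selections that omit an entire group: no accountants → C(12,5) = 792; no consultants → C(9,5) = 126; no lawyers → C(11,5) = 462.
Add back selections omitting two groups (i.e. drawn from a single group): C(4,5) + C(7,5) + C(5,5) = 22.
By inclusion–exclusion: 4368 − 1380 + 22 = 3010.

3010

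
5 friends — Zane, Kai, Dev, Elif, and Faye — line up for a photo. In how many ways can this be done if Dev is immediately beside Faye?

Place the 3 others and the Dev-Faye pair as 4 objects in a line; the pair has 2 internal arrangements.
So the count is 2·(4)! = 48.

48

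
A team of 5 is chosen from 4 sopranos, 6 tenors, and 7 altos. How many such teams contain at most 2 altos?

Split by how many altos are chosen (0 through 2).
Sum: C(7,0)·C(10,5) + C(7,1)·C(10,4) + C(7,2)·C(10,3) = 252 + 1470 + 2520 = 4242.

4242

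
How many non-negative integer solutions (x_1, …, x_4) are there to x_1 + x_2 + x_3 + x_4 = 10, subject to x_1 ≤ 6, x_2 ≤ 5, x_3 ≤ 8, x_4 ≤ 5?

192

By stars and bars, unrestricted non-negative solutions to x_1+…+x_4 = 10 number C(10+3,3) = 286.
Subtract solutions that violate a single cap (substitute x_i' = x_i − (cap_i+1)): x_1 ≥ 7 gives C(6,3) = 20; x_2 ≥ 6 gives C(7,3) = 35; x_3 ≥ 9 gives C(4,3) = 4; x_4 ≥ 6 gives C(7,3) = 35. Together 94.
No two caps can be exceeded simultaneously, so the pair terms are all 0.
By inclusion–exclusion the count is 286 − 94 + 0 = 192.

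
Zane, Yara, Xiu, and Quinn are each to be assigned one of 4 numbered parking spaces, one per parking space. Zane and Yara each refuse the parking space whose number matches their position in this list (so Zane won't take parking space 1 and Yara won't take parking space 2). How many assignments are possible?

14

Let Aᵢ (for i ∈ {1, 2}) be the placements that put person i in their forbidden parking space. Any j of these fix j positions, leaving (4−j)! ways to fill the rest, and there are C(2,j) ways to pick which j.
By inclusion–exclusion, the number of valid placements is Σ_{j=0}^{2} (−1)^j C(2,j)·(4−j)!.
Computing: 24 − 12 + 2 = 14.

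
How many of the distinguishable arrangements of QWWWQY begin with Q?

With the first slot taken by Q, it remains to arrange the other 5 letters (WWWQY).
Those 5 letters have W appearing 3 times, giving (5)!/(3!) = 20.

20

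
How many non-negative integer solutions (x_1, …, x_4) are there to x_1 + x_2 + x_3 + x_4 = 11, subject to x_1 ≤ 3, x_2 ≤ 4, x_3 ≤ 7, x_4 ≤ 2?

41

By stars and bars, unrestricted non-negative solutions to x_1+…+x_4 = 11 number C(11+3,3) = 364.
Subtract solutions that violate a single cap (substitute x_i' = x_i − (cap_i+1)): x_1 ≥ 4 gives C(10,3) = 120; x_2 ≥ 5 gives C(9,3) = 84; x_3 ≥ 8 gives C(6,3) = 20; x_4 ≥ 3 gives C(11,3) = 165. Together 389.
Add back pairs where two caps are both exceeded: 10 + 0 + 35 + 0 + 20 + 1 = 66.
By inclusion–exclusion the count is 364 − 389 + 66 = 41.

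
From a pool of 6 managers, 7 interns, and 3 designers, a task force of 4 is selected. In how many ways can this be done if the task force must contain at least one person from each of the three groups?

819

Unrestricted: C(16,4) = 1820 ways to pick any 4 of the 16.
Subtract selections that omit an entire group: no managers → C(10,4) = 210; no interns → C(9,4) = 126; no designers → C(13,4) = 715.
Add back selections omitting two groups (i.e. drawn from a single group): C(6,4) + C(7,4) + C(3,4) = 50.
By inclusion–exclusion: 1820 − 1051 + 50 = 819.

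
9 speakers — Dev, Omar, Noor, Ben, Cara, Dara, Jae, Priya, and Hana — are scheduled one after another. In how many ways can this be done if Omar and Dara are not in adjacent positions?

282240

Of the 9! = 362880 arrangements, those with Omar and Dara adjacent number 2 × 8! = 80640 (treat the pair as a block with 2 internal orders).
Complementary counting: 362880 − 80640 = 282240.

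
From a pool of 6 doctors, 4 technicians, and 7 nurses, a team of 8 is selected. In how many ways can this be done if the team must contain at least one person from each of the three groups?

22813

Total 8-person selections from all 17: C(17,8) = 24310.
Subtract selections that omit an entire group: no doctors → C(11,8) = 165; no technicians → C(13,8) = 1287; no nurses → C(10,8) = 45.
Add back selections omitting two groups (i.e. drawn from a single group): C(6,8) + C(4,8) + C(7,8) = 0.
By inclusion–exclusion: 24310 − 1497 + 0 = 22813.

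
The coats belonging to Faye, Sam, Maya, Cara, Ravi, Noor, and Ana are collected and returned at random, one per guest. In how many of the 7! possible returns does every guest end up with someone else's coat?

1854

Let Aᵢ be the assignments in which guest i gets their own coat. We want the size of the complement of A₁∪…∪A_7.
By inclusion–exclusion this is Σ_{j=0}^{7} (−1)^j C(7,j)·(7−j)!.
Computing: 5040 − 5040 + 2520 − 840 + 210 − 42 + 7 − 1 = 1854.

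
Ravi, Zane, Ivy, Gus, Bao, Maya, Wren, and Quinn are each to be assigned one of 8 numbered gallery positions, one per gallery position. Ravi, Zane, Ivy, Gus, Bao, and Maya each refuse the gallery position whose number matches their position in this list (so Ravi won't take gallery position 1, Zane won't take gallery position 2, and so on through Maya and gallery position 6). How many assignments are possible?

Let Aᵢ (for 1 ≤ i ≤ 6) be the placements that put person i in their forbidden gallery position. Any j of these fix j positions, leaving (8−j)! ways to fill the rest, and there are C(6,j) ways to pick which j.
By inclusion–exclusion, the number of valid placements is Σ_{j=0}^{6} (−1)^j C(6,j)·(8−j)!.
Computing: 40320 − 30240 + 10800 − 2400 + 360 − 36 + 2 = 18806.

18806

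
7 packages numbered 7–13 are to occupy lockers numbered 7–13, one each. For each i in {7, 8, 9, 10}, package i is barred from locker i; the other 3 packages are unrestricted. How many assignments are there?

Let Aᵢ (for 7 ≤ i ≤ 10) be the placements that put package i in its forbidden locker. Any j of these fix j positions, leaving (7−j)! ways to fill the rest, and there are C(4,j) ways to pick which j.
By inclusion–exclusion, the number of valid placements is Σ_{j=0}^{4} (−1)^j C(4,j)·(7−j)!.
Computing: 5040 − 2880 + 720 − 96 + 6 = 2790.

2790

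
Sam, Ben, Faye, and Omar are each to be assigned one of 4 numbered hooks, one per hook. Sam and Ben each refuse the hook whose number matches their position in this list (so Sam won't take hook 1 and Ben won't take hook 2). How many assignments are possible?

14

Let Aᵢ (for i ∈ {1, 2}) be the placements that put person i in their forbidden hook. Any j of these fix j positions, leaving (4−j)! ways to fill the rest, and there are C(2,j) ways to pick which j.
By inclusion–exclusion, the number of valid placements is Σ_{j=0}^{2} (−1)^j C(2,j)·(4−j)!.
Computing: 24 − 12 + 2 = 14.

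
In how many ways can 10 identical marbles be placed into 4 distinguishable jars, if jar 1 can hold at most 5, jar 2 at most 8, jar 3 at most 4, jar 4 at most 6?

171

Without the upper bounds there are C(13,3) = 286 ways to split 10 among 4 jars.
Subtract solutions that violate a single cap (substitute x_i' = x_i − (cap_i+1)): x_1 ≥ 6 gives C(7,3) = 35; x_2 ≥ 9 gives C(4,3) = 4; x_3 ≥ 5 gives C(8,3) = 56; x_4 ≥ 7 gives C(6,3) = 20. Together 115.
No two caps can be exceeded simultaneously, so the pair terms are all 0.
By inclusion–exclusion the count is 286 − 115 + 0 = 171.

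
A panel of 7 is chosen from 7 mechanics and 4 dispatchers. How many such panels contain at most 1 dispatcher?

Split by how many dispatchers are chosen (0 through 1).
Sum: C(4,0)·C(7,7) + C(4,1)·C(7,6) = 1 + 28 = 29.

29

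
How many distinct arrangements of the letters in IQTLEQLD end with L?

Fix L in the last position and arrange the remaining 7 letters.
Those 7 letters have Q appearing twice, giving (7)!/(2!) = 2520.

2520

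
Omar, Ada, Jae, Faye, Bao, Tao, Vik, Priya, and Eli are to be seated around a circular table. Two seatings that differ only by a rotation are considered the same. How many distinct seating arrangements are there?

Fix one person's seat to break rotational symmetry; the remaining 8 people can be arranged in (8)! = 40320 ways.

40320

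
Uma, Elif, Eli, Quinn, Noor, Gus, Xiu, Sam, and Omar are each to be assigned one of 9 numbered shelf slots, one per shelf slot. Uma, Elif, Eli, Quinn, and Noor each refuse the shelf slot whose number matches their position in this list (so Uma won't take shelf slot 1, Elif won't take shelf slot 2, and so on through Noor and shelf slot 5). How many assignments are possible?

Let Aᵢ (for 1 ≤ i ≤ 5) be the placements that put person i in their forbidden shelf slot. Any j of these fix j positions, leaving (9−j)! ways to fill the rest, and there are C(5,j) ways to pick which j.
By inclusion–exclusion, the number of valid placements is Σ_{j=0}^{5} (−1)^j C(5,j)·(9−j)!.
Computing: 362880 − 201600 + 50400 − 7200 + 600 − 24 = 205056.

205056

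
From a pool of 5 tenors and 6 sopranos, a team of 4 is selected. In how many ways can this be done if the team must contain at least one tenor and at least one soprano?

Total 4-person selections from all 11: C(11,4) = 330.
Selections missing a whole group: no tenors → C(6,4) = 15; no sopranos → C(5,4) = 5.
Both groups omitted at once is impossible, so 330 − 20 = 310.

310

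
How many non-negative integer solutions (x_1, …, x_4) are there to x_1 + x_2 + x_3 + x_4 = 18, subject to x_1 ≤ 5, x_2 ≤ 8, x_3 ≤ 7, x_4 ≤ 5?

112

Without the upper bounds there are C(21,3) = 1330 ways to split 18 among 4 variables.
Subtract solutions that violate a single cap (substitute x_i' = x_i − (cap_i+1)): x_1 ≥ 6 gives C(15,3) = 455; x_2 ≥ 9 gives C(12,3) = 220; x_3 ≥ 8 gives C(13,3) = 286; x_4 ≥ 6 gives C(15,3) = 455. Together 1416.
Add back pairs where two caps are both exceeded: 20 + 35 + 84 + 4 + 20 + 35 = 198.
By inclusion–exclusion the count is 1330 − 1416 + 198 = 112.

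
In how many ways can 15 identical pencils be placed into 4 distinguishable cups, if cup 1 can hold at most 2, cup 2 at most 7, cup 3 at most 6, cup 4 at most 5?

By stars and bars, unrestricted non-negative solutions to x_1+…+x_4 = 15 number C(15+3,3) = 816.
Subtract solutions that violate a single cap (substitute x_i' = x_i − (cap_i+1)): x_1 ≥ 3 gives C(15,3) = 455; x_2 ≥ 8 gives C(10,3) = 120; x_3 ≥ 7 gives C(11,3) = 165; x_4 ≥ 6 gives C(12,3) = 220. Together 960.
Add back pairs where two caps are both exceeded: 35 + 56 + 84 + 1 + 4 + 10 = 190.
By inclusion–exclusion the count is 816 − 960 + 190 = 46.

46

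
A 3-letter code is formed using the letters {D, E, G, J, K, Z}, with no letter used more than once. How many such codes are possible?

Choose and order 3 of the 6 symbols: the first letter has 6 options, the next 5, then 4.
6 × 5 × 4 = 120.

120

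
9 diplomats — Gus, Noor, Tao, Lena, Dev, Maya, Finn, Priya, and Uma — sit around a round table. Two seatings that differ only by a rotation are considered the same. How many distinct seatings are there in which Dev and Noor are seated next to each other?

10080

Glue Dev and Noor into a block (2 internal orders). Seating 8 units around a circle gives (7)! arrangements.
So 2 × (7)! = 2 × 5040 = 10080.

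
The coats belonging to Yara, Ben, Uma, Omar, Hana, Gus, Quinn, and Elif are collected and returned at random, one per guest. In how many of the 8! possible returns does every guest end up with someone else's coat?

This is the derangement count D_8: permutations of 8 items with no fixed point.
By inclusion–exclusion this is Σ_{j=0}^{8} (−1)^j C(8,j)·(8−j)!.
Computing: 40320 − 40320 + 20160 − 6720 + 1680 − 336 + 56 − 8 + 1 = 14833.

14833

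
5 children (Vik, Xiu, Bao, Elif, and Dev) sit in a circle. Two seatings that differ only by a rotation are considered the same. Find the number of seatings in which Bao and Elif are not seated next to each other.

12

Without the restriction there are (4)! = 24 seatings.
Seatings with Bao beside Elif: treat them as a block with 2 internal orders, giving 2 × (3)! = 12.
Subtracting, 24 − 12 = 12.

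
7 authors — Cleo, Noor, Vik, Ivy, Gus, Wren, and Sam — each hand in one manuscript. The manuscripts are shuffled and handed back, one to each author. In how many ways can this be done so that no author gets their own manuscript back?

Count assignments avoiding every fixed point. For any j of the 7 authors fixed to their own manuscript, the other 7−j can be arranged in (7−j)! ways.
By inclusion–exclusion this is Σ_{j=0}^{7} (−1)^j C(7,j)·(7−j)!.
Computing: 5040 − 5040 + 2520 − 840 + 210 − 42 + 7 − 1 = 1854.

1854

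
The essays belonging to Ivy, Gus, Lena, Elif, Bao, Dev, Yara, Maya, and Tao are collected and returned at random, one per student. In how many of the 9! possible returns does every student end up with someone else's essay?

133496

Count assignments avoiding every fixed point. For any j of the 9 students fixed to their own essay, the other 9−j can be arranged in (9−j)! ways.
By inclusion–exclusion this is Σ_{j=0}^{9} (−1)^j C(9,j)·(9−j)!.
Computing: 362880 − 362880 + 181440 − 60480 + 15120 − 3024 + 504 − 72 + 9 − 1 = 133496.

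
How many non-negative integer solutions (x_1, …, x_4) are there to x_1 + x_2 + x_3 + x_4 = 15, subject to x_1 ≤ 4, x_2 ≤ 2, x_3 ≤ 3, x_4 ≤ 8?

10

Without the upper bounds there are C(18,3) = 816 ways to split 15 among 4 variables.
Subtract solutions that violate a single cap (substitute x_i' = x_i − (cap_i+1)): x_1 ≥ 5 gives C(13,3) = 286; x_2 ≥ 3 gives C(15,3) = 455; x_3 ≥ 4 gives C(14,3) = 364; x_4 ≥ 9 gives C(9,3) = 84. Together 1189.
Add back pairs where two caps are both exceeded: 120 + 84 + 4 + 165 + 20 + 10 = 403.
Subtract triples: 20 + 0 + 0 + 0 = 20.
By inclusion–exclusion the count is 816 − 1189 + 403 − 20 = 10.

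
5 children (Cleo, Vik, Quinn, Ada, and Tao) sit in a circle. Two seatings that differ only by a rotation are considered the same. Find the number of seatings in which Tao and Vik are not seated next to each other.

12

All circular seatings of 5 people number (4)! = 24.
Those with Tao next to Vik: fuse the pair into one unit and seat 4 units around a circle — 2·(3)! = 12.
Subtracting, 24 − 12 = 12.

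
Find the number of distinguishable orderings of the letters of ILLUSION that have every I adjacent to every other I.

2520

Treat the 2 copies of I as a single block. The multiset to arrange is then {II, L, L, N, O, S, U}, 7 items in all.
That gives (7)!/(2!) = 2520 arrangements.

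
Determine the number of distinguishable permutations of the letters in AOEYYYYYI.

3024

AOEYYYYYI has 9 letters with Y appearing 5 times.
The number of distinct arrangements is 9!/(5!) = 362880/120 = 3024.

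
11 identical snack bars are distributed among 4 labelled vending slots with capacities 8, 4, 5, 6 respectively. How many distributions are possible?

Ignoring the caps, the number of non-negative solutions to x_1+…+x_4 = 11 is C(14,3) = 364.
Subtract solutions that violate a single cap (substitute x_i' = x_i − (cap_i+1)): x_1 ≥ 9 gives C(5,3) = 10; x_2 ≥ 5 gives C(9,3) = 84; x_3 ≥ 6 gives C(8,3) = 56; x_4 ≥ 7 gives C(7,3) = 35. Together 185.
Add back pairs where two caps are both exceeded: 0 + 0 + 0 + 1 + 0 + 0 = 1.
By inclusion–exclusion the count is 364 − 185 + 1 = 180.

180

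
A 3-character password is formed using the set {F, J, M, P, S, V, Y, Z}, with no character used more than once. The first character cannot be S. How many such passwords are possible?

The first character has 8−1 = 7 choices (anything except S).
The remaining 2 characters are filled from the other 7 symbols without repetition: 7 × 6 = 42.
Total: 7 × 42 = 294.

294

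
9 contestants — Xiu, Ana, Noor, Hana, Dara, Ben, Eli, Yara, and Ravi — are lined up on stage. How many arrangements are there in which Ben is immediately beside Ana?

Place the 7 others and the Ben-Ana pair as 8 objects in a line; the pair has 2 internal arrangements.
That gives 2 × 8! = 2 × 40320 = 80640.

80640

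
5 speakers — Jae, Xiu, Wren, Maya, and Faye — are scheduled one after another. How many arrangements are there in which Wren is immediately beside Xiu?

48

Glue Wren and Xiu into one block (2 internal orders), leaving 4 units to arrange in a row.
That gives 2 × 4! = 2 × 24 = 48.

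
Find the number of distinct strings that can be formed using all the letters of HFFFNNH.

210

The 7 letters of HFFFNNH have repeats: F appearing 3 times, H appearing twice, and N appearing twice.
So there are 7! / (3!·2!·2!) = 210 distinguishable arrangements.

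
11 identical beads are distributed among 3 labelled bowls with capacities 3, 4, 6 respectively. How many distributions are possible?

Ignoring the caps, the number of non-negative solutions to x_1+…+x_3 = 11 is C(13,2) = 78.
Subtract solutions that violate a single cap (substitute x_i' = x_i − (cap_i+1)): x_1 ≥ 4 gives C(9,2) = 36; x_2 ≥ 5 gives C(8,2) = 28; x_3 ≥ 7 gives C(6,2) = 15. Together 79.
Add back pairs where two caps are both exceeded: 6 + 1 + 0 = 7.
By inclusion–exclusion the count is 78 − 79 + 7 = 6.

6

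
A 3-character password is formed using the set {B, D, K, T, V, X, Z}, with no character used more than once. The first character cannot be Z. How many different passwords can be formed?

180

The first character has 7−1 = 6 choices (anything except Z).
The remaining 2 characters are filled from the other 6 symbols without repetition: 6 × 5 = 30.
Total: 6 × 30 = 180.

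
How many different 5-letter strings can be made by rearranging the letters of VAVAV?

The 5 letters of VAVAV have repeats: A appearing twice and V appearing 3 times.
Dividing 5! = 120 by 3!·2! = 12 for the repeated letters gives 10.

10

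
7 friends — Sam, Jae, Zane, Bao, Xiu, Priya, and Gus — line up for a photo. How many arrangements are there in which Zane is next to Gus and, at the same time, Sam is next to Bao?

Treat {Zane,Gus} as one block (2 orders) and {Sam,Bao} as another (2 orders).
That leaves 5 units to arrange: 2 × 2 × 5! = 4 × 120 = 480.

480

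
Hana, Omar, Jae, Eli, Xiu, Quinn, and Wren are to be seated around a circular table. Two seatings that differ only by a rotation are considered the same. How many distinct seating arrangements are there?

Fix one person's seat to break rotational symmetry; the remaining 6 people can be arranged in (6)! = 720 ways.

720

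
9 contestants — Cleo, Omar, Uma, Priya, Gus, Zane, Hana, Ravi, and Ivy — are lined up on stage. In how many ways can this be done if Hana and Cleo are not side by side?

There are 9! = 362880 arrangements in all. If Hana and Cleo are adjacent, merging them into one block gives 2·(8)! = 80640 arrangements.
So 362880 − 80640 = 282240 arrangements keep them apart.

282240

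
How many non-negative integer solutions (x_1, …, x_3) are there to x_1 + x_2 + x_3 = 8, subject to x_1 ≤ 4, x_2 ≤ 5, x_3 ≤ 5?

Ignoring the caps, the number of non-negative solutions to x_1+…+x_3 = 8 is C(10,2) = 45.
Subtract solutions that violate a single cap (substitute x_i' = x_i − (cap_i+1)): x_1 ≥ 5 gives C(5,2) = 10; x_2 ≥ 6 gives C(4,2) = 6; x_3 ≥ 6 gives C(4,2) = 6. Together 22.
No two caps can be exceeded simultaneously, so the pair terms are all 0.
By inclusion–exclusion the count is 45 − 22 + 0 = 23.

23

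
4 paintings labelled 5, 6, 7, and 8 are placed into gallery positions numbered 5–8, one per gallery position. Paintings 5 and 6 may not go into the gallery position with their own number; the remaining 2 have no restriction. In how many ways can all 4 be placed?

14

Let Aᵢ (for i ∈ {5, 6}) be the placements that put painting i in its forbidden gallery position. Any j of these fix j positions, leaving (4−j)! ways to fill the rest, and there are C(2,j) ways to pick which j.
By inclusion–exclusion, the number of valid placements is Σ_{j=0}^{2} (−1)^j C(2,j)·(4−j)!.
Computing: 24 − 12 + 2 = 14.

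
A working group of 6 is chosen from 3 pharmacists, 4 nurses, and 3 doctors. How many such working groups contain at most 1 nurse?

25

Split by how many nurses are chosen (0 through 1).
Sum: C(4,0)·C(6,6) + C(4,1)·C(6,5) = 1 + 24 = 25.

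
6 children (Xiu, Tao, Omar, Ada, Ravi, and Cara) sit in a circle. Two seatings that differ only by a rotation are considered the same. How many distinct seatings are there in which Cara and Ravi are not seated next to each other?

72

All circular seatings of 6 people number (5)! = 120.
Those with Cara next to Ravi: fuse the pair into one unit and seat 5 units around a circle — 2·(4)! = 48.
Subtracting, 120 − 48 = 72.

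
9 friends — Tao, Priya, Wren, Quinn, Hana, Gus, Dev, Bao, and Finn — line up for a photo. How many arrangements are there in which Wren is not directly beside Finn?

There are 9! = 362880 arrangements in all. If Wren and Finn are adjacent, merging them into one block gives 2·(8)! = 80640 arrangements.
So 362880 − 80640 = 282240 arrangements keep them apart.

282240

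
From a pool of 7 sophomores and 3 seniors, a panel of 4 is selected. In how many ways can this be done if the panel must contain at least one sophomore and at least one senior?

With no constraint there are C(10,4) = 210 possible selections.
Selections missing a whole group: no sophomores → C(3,4) = 0; no seniors → C(7,4) = 35.
Both groups omitted at once is impossible, so 210 − 35 = 175.

175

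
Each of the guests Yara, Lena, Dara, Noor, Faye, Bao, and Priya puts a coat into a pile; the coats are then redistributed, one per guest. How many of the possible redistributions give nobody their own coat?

Count assignments avoiding every fixed point. For any j of the 7 guests fixed to their own coat, the other 7−j can be arranged in (7−j)! ways.
By inclusion–exclusion this is Σ_{j=0}^{7} (−1)^j C(7,j)·(7−j)!.
Computing: 5040 − 5040 + 2520 − 840 + 210 − 42 + 7 − 1 = 1854.

1854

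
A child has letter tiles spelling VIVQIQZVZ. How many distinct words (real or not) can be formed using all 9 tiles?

Letter multiplicities in VIVQIQZVZ: I×2, Q×2, V×3, Z×2.
Dividing 9! = 362880 by 3!·2!·2!·2! = 48 for the repeated letters gives 7560.

7560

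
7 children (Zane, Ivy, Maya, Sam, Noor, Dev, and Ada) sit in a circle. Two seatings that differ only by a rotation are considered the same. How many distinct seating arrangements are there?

Fix one person's seat to break rotational symmetry; the remaining 6 people can be arranged in (6)! = 720 ways.

720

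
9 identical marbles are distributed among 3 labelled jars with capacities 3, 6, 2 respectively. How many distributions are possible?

6

Without the upper bounds there are C(11,2) = 55 ways to split 9 among 3 jars.
Subtract solutions that violate a single cap (substitute x_i' = x_i − (cap_i+1)): x_1 ≥ 4 gives C(7,2) = 21; x_2 ≥ 7 gives C(4,2) = 6; x_3 ≥ 3 gives C(8,2) = 28. Together 55.
Add back pairs where two caps are both exceeded: 0 + 6 + 0 = 6.
By inclusion–exclusion the count is 55 − 55 + 6 = 6.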